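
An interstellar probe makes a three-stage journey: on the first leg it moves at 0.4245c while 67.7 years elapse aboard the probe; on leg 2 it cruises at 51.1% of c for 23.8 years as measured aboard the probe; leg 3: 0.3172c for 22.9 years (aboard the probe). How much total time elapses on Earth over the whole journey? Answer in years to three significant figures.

Δt = 127 years

Leg 1: γ = 1/√(1 − 0.4245²) = 1/√0.8198 = 1.104; Δt_1 = 1.104 × 67.7 = 74.77 years.
Leg 2: β = 0.511; γ = 1/√(1 − 0.511²) = 1/√0.7389 = 1.163; Δt_2 = 1.163 × 23.8 = 27.69 years.
Leg 3: γ = 1/√(1 − 0.3172²) = 1/√0.8994 = 1.054; Δt_3 = 1.054 × 22.9 = 24.15 years.
Total: 74.77 + 27.69 + 24.15 years.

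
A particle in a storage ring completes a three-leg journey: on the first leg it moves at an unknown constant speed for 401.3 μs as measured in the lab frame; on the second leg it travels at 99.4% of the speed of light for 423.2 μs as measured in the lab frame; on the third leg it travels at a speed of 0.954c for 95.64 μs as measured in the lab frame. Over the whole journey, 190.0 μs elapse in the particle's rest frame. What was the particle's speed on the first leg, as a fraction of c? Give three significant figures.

Leg 1: speed unknown; τ_1 = 401.3/γ_1.
Leg 2: β = 0.994; γ = 1/√(1 − 0.994²) = 1/√0.01196 = 9.142; τ_2 = 423.2/9.142 = 46.29 μs.
Leg 3: γ = 1/√(1 − 0.954²) = 1/√0.08988 = 3.335; τ_3 = 95.64/3.335 = 28.67 μs.
Total proper time: τ_1 + 46.29 + 28.67 = 190.0, so τ_1 = 190.0 − 74.96 = 115.0 μs.
γ_1 = 401.3/115.0 = 3.488; β = √(1 − 1/γ²) = √0.9178.

β = 0.958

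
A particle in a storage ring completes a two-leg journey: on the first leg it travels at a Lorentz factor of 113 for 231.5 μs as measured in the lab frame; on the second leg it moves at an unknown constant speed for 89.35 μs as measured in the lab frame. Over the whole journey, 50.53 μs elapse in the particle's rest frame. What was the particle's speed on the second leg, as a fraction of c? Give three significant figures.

Leg 1: γ = 113; τ_1 = 231.5/113.0 = 2.049 μs.
Leg 2: speed unknown; τ_2 = 89.35/γ_2.
Total proper time: 2.049 + τ_2 = 50.53, so τ_2 = 50.53 − 2.049 = 48.48 μs.
γ_2 = 89.35/48.48 = 1.843; β = √(1 − 1/γ²) = √0.7056.

β = 0.840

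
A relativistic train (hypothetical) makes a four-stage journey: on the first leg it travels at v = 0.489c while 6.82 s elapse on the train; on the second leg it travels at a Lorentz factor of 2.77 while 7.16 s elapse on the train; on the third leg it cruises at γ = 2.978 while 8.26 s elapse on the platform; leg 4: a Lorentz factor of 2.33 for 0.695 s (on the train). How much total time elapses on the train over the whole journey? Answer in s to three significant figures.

τ = 17.4 s

Leg 1: 6.82 s is already measured on the train.
Leg 2: 7.16 s is already measured on the train.
Leg 3: γ = 2.978; τ_3 = 8.26/2.978 = 2.774 s.
Leg 4: 0.695 s is already measured on the train.
Total: 6.820 + 7.160 + 2.774 + 0.6950 s.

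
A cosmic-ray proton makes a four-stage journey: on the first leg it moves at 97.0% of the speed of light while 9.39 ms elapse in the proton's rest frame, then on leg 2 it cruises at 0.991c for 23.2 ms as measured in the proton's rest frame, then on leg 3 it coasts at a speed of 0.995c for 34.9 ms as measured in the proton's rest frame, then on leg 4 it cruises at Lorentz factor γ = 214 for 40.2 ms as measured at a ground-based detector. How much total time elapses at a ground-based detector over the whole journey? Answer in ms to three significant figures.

Δt = 602 ms

Leg 1: β = 0.970; γ = 1/√(1 − 0.970²) = 1/√0.05910 = 4.113; Δt_1 = 4.113 × 9.39 = 38.63 ms.
Leg 2: γ = 1/√(1 − 0.991²) = 1/√0.01792 = 7.470; Δt_2 = 7.470 × 23.2 = 173.3 ms.
Leg 3: γ = 1/√(1 − 0.995²) = 1/√0.009975 = 10.01; Δt_3 = 10.01 × 34.9 = 349.4 ms.
Leg 4: 40.2 ms is already measured at a ground-based detector.
Total: 38.63 + 173.3 + 349.4 + 40.20 ms.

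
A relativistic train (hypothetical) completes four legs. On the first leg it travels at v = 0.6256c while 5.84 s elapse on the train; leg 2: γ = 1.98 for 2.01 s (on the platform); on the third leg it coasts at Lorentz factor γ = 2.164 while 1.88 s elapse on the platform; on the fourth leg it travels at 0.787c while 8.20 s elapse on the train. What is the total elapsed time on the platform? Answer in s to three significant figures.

Δt = 24.7 s

Leg 1: γ = 1/√(1 − 0.6256²) = 1/√0.6086 = 1.282; Δt_1 = 1.282 × 5.84 = 7.486 s.
Leg 2: 2.01 s is already measured on the platform.
Leg 3: 1.88 s is already measured on the platform.
Leg 4: γ = 1/√(1 − 0.787²) = 1/√0.3806 = 1.621; Δt_4 = 1.621 × 8.20 = 13.29 s.
Total: 7.486 + 2.010 + 1.880 + 13.29 s.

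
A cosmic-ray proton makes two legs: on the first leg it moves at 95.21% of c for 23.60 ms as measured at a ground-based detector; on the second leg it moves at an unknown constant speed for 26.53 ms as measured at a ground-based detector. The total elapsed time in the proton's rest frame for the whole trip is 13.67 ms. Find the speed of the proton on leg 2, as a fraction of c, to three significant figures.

β = 0.970

Leg 1: β = 0.9521; γ = 1/√(1 − 0.9521²) = 1/√0.09351 = 3.270; τ_1 = 23.60/3.270 = 7.217 ms.
Leg 2: speed unknown; τ_2 = 26.53/γ_2.
Total proper time: 7.217 + τ_2 = 13.67, so τ_2 = 13.67 − 7.217 = 6.453 ms.
γ_2 = 26.53/6.453 = 4.111; β = √(1 − 1/γ²) = √0.9408.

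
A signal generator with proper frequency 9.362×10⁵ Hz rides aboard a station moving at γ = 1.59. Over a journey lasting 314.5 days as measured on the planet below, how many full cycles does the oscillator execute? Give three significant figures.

N = 1.60×10¹³

γ = 1.59
The oscillator's own cycle count is N = f × τ where τ is the proper time aboard the station. τ = Δt/γ = 314.5/1.590 = 197.8 days = 1.709×10⁷ s.
N = 9.362×10⁵ × 1.709×10⁷ = 1.600×10¹³.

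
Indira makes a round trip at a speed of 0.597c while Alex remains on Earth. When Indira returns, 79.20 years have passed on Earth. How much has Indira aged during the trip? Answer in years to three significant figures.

γ = 1/√(1 − 0.597²) = 1/√0.6436 = 1.247
Indira's clock measures proper time along the trip: τ = Δt/γ = 79.20/1.247 years.

τ = 63.5 years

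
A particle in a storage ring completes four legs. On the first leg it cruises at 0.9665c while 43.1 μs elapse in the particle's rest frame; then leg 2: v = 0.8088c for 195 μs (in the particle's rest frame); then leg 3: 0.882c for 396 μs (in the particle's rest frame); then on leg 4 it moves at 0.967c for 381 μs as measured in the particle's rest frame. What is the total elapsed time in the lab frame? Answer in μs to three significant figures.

Leg 1: γ = 1/√(1 − 0.9665²) = 1/√0.06588 = 3.896; Δt_1 = 3.896 × 43.1 = 167.9 μs.
Leg 2: γ = 1/√(1 − 0.8088²) = 1/√0.3458 = 1.700; Δt_2 = 1.700 × 195 = 331.6 μs.
Leg 3: γ = 1/√(1 − 0.882²) = 1/√0.2221 = 2.122; Δt_3 = 2.122 × 396 = 840.3 μs.
Leg 4: γ = 1/√(1 − 0.967²) = 1/√0.06491 = 3.925; Δt_4 = 3.925 × 381 = 1495 μs.
Total: 167.9 + 331.6 + 840.3 + 1495 μs.

Δt = 2840 μs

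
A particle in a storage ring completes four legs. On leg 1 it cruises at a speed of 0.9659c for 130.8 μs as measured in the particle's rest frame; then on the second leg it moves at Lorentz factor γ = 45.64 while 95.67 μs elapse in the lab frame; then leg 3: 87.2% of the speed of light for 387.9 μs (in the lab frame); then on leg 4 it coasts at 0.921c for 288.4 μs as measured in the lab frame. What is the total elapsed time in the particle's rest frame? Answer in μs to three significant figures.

τ = 435 μs

Leg 1: 130.8 μs is already measured in the particle's rest frame.
Leg 2: γ = 45.64; τ_2 = 95.67/45.64 = 2.096 μs.
Leg 3: β = 0.872; γ = 1/√(1 − 0.872²) = 1/√0.2396 = 2.043; τ_3 = 387.9/2.043 = 189.9 μs.
Leg 4: γ = 1/√(1 − 0.921²) = 1/√0.1518 = 2.567; τ_4 = 288.4/2.567 = 112.3 μs.
Total: 130.8 + 2.096 + 189.9 + 112.3 μs.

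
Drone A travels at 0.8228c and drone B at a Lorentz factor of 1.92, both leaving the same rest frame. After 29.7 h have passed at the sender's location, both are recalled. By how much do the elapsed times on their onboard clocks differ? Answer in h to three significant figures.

|τ_A − τ_B| = 1.41 h

A: γ = 1/√(1 − 0.8228²) = 1/√0.3230 = 1.760; τ_A = 29.7/1.760 = 16.88 h.
B: γ = 1.92; τ_B = 29.7/1.920 = 15.47 h.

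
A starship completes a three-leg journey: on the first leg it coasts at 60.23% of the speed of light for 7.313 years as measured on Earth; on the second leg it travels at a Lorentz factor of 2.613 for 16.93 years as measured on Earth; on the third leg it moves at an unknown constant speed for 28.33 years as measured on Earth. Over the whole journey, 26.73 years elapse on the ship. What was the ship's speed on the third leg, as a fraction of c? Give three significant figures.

β = 0.861

Leg 1: β = 0.6023; γ = 1/√(1 − 0.6023²) = 1/√0.6372 = 1.253; τ_1 = 7.313/1.253 = 5.838 years.
Leg 2: γ = 2.613; τ_2 = 16.93/2.613 = 6.479 years.
Leg 3: speed unknown; τ_3 = 28.33/γ_3.
Total proper time: 5.838 + 6.479 + τ_3 = 26.73, so τ_3 = 26.73 − 12.32 = 14.41 years.
γ_3 = 28.33/14.41 = 1.966; β = √(1 − 1/γ²) = √0.7412.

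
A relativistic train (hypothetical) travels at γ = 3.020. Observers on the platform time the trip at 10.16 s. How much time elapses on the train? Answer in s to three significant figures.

τ = 3.36 s

γ = 3.020
The interval measured on the platform is the dilated one; the clock on the train measures the proper time τ = Δt/γ = 10.16/3.020 s.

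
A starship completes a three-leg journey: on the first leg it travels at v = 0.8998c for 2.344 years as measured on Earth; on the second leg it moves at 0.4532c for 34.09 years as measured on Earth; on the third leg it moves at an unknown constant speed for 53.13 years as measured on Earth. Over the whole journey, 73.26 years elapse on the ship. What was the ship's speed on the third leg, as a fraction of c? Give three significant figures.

β = 0.616

Leg 1: γ = 1/√(1 − 0.8998²) = 1/√0.1904 = 2.292; τ_1 = 2.344/2.292 = 1.023 years.
Leg 2: γ = 1/√(1 − 0.4532²) = 1/√0.7946 = 1.122; τ_2 = 34.09/1.122 = 30.39 years.
Leg 3: speed unknown; τ_3 = 53.13/γ_3.
Total proper time: 1.023 + 30.39 + τ_3 = 73.26, so τ_3 = 73.26 − 31.41 = 41.85 years.
γ_3 = 53.13/41.85 = 1.270; β = √(1 − 1/γ²) = √0.3796.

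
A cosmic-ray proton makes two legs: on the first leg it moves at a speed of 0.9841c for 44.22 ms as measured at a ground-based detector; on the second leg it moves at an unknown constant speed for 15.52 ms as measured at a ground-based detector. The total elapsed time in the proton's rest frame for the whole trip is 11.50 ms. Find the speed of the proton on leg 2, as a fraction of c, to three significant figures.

Leg 1: γ = 1/√(1 − 0.9841²) = 1/√0.03155 = 5.630; τ_1 = 44.22/5.630 = 7.854 ms.
Leg 2: speed unknown; τ_2 = 15.52/γ_2.
Total proper time: 7.854 + τ_2 = 11.50, so τ_2 = 11.50 − 7.854 = 3.646 ms.
γ_2 = 15.52/3.646 = 4.257; β = √(1 − 1/γ²) = √0.9448.

β = 0.972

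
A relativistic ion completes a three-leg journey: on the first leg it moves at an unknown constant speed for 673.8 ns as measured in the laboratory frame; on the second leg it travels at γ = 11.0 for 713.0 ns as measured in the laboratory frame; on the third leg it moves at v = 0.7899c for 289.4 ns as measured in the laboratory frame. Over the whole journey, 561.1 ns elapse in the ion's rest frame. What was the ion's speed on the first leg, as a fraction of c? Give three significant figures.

β = 0.881

Leg 1: speed unknown; τ_1 = 673.8/γ_1.
Leg 2: γ = 11.0; τ_2 = 713.0/11.00 = 64.82 ns.
Leg 3: γ = 1/√(1 − 0.7899²) = 1/√0.3761 = 1.631; τ_3 = 289.4/1.631 = 177.5 ns.
Total proper time: τ_1 + 64.82 + 177.5 = 561.1, so τ_1 = 561.1 − 242.3 = 318.8 ns.
γ_1 = 673.8/318.8 = 2.113; β = √(1 − 1/γ²) = √0.7761.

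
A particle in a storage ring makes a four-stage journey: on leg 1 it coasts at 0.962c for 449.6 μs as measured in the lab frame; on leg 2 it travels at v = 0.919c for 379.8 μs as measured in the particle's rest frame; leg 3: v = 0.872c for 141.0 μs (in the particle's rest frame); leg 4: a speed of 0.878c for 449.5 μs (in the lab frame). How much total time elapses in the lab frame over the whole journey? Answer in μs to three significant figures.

Δt = 2150 μs

Leg 1: 449.6 μs is already measured in the lab frame.
Leg 2: γ = 1/√(1 − 0.919²) = 1/√0.1554 = 2.536; Δt_2 = 2.536 × 379.8 = 963.3 μs.
Leg 3: γ = 1/√(1 − 0.872²) = 1/√0.2396 = 2.043; Δt_3 = 2.043 × 141.0 = 288.0 μs.
Leg 4: 449.5 μs is already measured in the lab frame.
Total: 449.6 + 963.3 + 288.0 + 449.5 μs.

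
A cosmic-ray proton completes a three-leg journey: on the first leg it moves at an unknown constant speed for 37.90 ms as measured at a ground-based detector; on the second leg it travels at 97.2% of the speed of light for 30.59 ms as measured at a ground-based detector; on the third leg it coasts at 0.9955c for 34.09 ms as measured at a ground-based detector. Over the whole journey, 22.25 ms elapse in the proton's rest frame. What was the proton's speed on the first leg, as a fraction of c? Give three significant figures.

β = 0.950

Leg 1: speed unknown; τ_1 = 37.90/γ_1.
Leg 2: β = 0.972; γ = 1/√(1 − 0.972²) = 1/√0.05522 = 4.256; τ_2 = 30.59/4.256 = 7.188 ms.
Leg 3: γ = 1/√(1 − 0.9955²) = 1/√0.008980 = 10.55; τ_3 = 34.09/10.55 = 3.230 ms.
Total proper time: τ_1 + 7.188 + 3.230 = 22.25, so τ_1 = 22.25 − 10.42 = 11.83 ms.
γ_1 = 37.90/11.83 = 3.203; β = √(1 − 1/γ²) = √0.9025.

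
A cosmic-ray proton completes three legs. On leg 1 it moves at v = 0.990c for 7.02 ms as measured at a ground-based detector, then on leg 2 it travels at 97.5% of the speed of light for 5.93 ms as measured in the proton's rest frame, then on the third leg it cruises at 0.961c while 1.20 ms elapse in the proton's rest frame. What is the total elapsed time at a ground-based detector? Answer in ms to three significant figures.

Leg 1: 7.02 ms is already measured at a ground-based detector.
Leg 2: β = 0.975; γ = 1/√(1 − 0.975²) = 1/√0.04938 = 4.500; Δt_2 = 4.500 × 5.93 = 26.69 ms.
Leg 3: γ = 1/√(1 − 0.961²) = 1/√0.07648 = 3.616; Δt_3 = 3.616 × 1.20 = 4.339 ms.
Total: 7.020 + 26.69 + 4.339 ms.

Δt = 38.0 ms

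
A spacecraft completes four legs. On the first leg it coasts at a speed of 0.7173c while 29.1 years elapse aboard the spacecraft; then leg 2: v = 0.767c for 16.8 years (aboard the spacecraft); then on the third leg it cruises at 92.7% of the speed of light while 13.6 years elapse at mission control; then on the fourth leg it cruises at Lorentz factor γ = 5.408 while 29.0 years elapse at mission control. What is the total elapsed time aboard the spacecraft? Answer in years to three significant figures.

Leg 1: 29.1 years is already measured aboard the spacecraft.
Leg 2: 16.8 years is already measured aboard the spacecraft.
Leg 3: β = 0.927; γ = 1/√(1 − 0.927²) = 1/√0.1407 = 2.666; τ_3 = 13.6/2.666 = 5.101 years.
Leg 4: γ = 5.408; τ_4 = 29.0/5.408 = 5.362 years.
Total: 29.10 + 16.80 + 5.101 + 5.362 years.

τ = 56.4 years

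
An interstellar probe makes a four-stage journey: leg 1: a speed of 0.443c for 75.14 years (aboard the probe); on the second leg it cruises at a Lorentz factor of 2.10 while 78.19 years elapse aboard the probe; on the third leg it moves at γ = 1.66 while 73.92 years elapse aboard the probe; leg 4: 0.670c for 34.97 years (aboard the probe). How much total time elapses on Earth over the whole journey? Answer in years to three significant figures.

Δt = 418 years

Leg 1: γ = 1/√(1 − 0.443²) = 1/√0.8038 = 1.115; Δt_1 = 1.115 × 75.14 = 83.81 years.
Leg 2: γ = 2.10; Δt_2 = 2.100 × 78.19 = 164.2 years.
Leg 3: γ = 1.66; Δt_3 = 1.660 × 73.92 = 122.7 years.
Leg 4: γ = 1/√(1 − 0.670²) = 1/√0.5511 = 1.347; Δt_4 = 1.347 × 34.97 = 47.11 years.
Total: 83.81 + 164.2 + 122.7 + 47.11 years.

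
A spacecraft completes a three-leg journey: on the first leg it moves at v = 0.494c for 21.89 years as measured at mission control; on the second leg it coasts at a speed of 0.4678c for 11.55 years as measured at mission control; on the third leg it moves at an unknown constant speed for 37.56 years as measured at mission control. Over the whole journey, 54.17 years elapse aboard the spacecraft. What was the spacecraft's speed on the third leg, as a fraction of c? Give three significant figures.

β = 0.748

Leg 1: γ = 1/√(1 − 0.494²) = 1/√0.7560 = 1.150; τ_1 = 21.89/1.150 = 19.03 years.
Leg 2: γ = 1/√(1 − 0.4678²) = 1/√0.7812 = 1.131; τ_2 = 11.55/1.131 = 10.21 years.
Leg 3: speed unknown; τ_3 = 37.56/γ_3.
Total proper time: 19.03 + 10.21 + τ_3 = 54.17, so τ_3 = 54.17 − 29.24 = 24.93 years.
γ_3 = 37.56/24.93 = 1.507; β = √(1 − 1/γ²) = √0.5595.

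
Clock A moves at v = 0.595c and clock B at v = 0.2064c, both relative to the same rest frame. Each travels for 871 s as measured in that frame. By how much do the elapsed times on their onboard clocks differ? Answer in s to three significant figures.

|τ_A − τ_B| = 152 s

A: γ = 1/√(1 − 0.595²) = 1/√0.6460 = 1.244; τ_A = 871/1.244 = 700.0 s.
B: γ = 1/√(1 − 0.2064²) = 1/√0.9574 = 1.022; τ_B = 871/1.022 = 852.2 s.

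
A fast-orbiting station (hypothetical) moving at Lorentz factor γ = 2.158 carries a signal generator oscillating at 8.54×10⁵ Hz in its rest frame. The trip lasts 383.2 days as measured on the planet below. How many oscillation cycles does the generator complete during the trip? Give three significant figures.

N = 1.31×10¹³

γ = 2.158
The oscillator's own cycle count is N = f × τ where τ is the proper time aboard the station. τ = Δt/γ = 383.2/2.158 = 177.6 days = 1.534×10⁷ s.
N = 8.54×10⁵ × 1.534×10⁷ = 1.310×10¹³.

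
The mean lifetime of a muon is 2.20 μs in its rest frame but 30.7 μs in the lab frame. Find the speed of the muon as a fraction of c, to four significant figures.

γ = Δt/τ₀ = 30.7/2.20 = 13.95
β = √(1 − 1/γ²) = √(1 − 0.005135) = √0.9949

v = 0.9974c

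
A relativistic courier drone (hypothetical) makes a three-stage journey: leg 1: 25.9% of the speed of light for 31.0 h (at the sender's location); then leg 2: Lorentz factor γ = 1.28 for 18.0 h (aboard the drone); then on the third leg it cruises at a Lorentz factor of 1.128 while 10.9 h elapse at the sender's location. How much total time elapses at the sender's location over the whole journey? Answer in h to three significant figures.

Leg 1: 31.0 h is already measured at the sender's location.
Leg 2: γ = 1.28; Δt_2 = 1.280 × 18.0 = 23.04 h.
Leg 3: 10.9 h is already measured at the sender's location.
Total: 31.00 + 23.04 + 10.90 h.

Δt = 64.9 h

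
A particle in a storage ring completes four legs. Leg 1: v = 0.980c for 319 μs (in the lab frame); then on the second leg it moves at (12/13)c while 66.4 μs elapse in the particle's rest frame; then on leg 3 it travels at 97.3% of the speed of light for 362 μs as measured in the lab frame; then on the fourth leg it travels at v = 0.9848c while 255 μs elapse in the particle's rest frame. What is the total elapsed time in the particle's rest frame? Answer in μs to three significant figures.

Leg 1: γ = 1/√(1 − 0.980²) = 1/√0.03960 = 5.025; τ_1 = 319/5.025 = 63.48 μs.
Leg 2: 66.4 μs is already measured in the particle's rest frame.
Leg 3: β = 0.973; γ = 1/√(1 − 0.973²) = 1/√0.05327 = 4.333; τ_3 = 362/4.333 = 83.55 μs.
Leg 4: 255 μs is already measured in the particle's rest frame.
Total: 63.48 + 66.40 + 83.55 + 255.0 μs.

τ = 468 μs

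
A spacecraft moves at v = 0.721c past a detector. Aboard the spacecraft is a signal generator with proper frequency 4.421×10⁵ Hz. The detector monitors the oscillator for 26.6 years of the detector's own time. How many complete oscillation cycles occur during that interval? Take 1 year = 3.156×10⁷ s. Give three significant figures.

γ = 1/√(1 − 0.721²) = 1/√0.4802 = 1.443
During 26.6 years of lab time, the oscillator's proper time advances by τ = Δt/γ = 26.6/1.443 = 18.43 years = 5.817×10⁸ s.
N = f × τ = 4.421×10⁵ × 5.817×10⁸ = 2.572×10¹⁴.

N = 2.57×10¹⁴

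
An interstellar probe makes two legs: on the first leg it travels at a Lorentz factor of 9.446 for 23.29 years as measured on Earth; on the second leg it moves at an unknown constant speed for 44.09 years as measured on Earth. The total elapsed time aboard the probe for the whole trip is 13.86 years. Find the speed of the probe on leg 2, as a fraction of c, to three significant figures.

β = 0.966

Leg 1: γ = 9.446; τ_1 = 23.29/9.446 = 2.466 years.
Leg 2: speed unknown; τ_2 = 44.09/γ_2.
Total proper time: 2.466 + τ_2 = 13.86, so τ_2 = 13.86 − 2.466 = 11.39 years.
γ_2 = 44.09/11.39 = 3.869; β = √(1 − 1/γ²) = √0.9332.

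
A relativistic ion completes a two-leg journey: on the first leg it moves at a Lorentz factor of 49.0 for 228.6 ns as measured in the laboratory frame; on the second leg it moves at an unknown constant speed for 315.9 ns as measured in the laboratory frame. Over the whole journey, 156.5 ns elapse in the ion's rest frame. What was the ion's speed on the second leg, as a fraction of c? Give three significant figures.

β = 0.877

Leg 1: γ = 49.0; τ_1 = 228.6/49.00 = 4.665 ns.
Leg 2: speed unknown; τ_2 = 315.9/γ_2.
Total proper time: 4.665 + τ_2 = 156.5, so τ_2 = 156.5 − 4.665 = 151.8 ns.
γ_2 = 315.9/151.8 = 2.081; β = √(1 − 1/γ²) = √0.7690.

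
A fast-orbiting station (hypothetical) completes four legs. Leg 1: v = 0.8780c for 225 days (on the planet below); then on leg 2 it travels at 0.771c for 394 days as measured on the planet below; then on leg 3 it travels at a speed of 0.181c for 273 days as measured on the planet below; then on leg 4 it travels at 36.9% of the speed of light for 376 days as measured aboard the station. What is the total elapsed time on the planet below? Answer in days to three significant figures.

Leg 1: 225 days is already measured on the planet below.
Leg 2: 394 days is already measured on the planet below.
Leg 3: 273 days is already measured on the planet below.
Leg 4: β = 0.369; γ = 1/√(1 − 0.369²) = 1/√0.8638 = 1.076; Δt_4 = 1.076 × 376 = 404.5 days.
Total: 225.0 + 394.0 + 273.0 + 404.5 days.

Δt = 1300 days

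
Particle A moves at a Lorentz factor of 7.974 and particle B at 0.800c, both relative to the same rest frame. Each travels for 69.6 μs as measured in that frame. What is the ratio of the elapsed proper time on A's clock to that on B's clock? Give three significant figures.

τ_A/τ_B = 0.209

A: γ = 7.974. B: γ = 1/√(1 − 0.800²) = 5/3 ≈ 1.667.
τ_A/τ_B = γ_B/γ_A = 1.667/7.974 = 0.2090, so τ_A/τ_B = 0.2090.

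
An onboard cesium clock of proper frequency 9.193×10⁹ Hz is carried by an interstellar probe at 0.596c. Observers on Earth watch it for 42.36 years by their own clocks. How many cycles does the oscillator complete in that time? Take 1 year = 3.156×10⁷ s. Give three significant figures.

γ = 1/√(1 − 0.596²) = 1/√0.6448 = 1.245
During 42.36 years of lab time, the oscillator's proper time advances by τ = Δt/γ = 42.36/1.245 = 34.01 years = 1.073×10⁹ s.
N = f × τ = 9.193×10⁹ × 1.073×10⁹ = 9.869×10¹⁸.

N = 9.87×10¹⁸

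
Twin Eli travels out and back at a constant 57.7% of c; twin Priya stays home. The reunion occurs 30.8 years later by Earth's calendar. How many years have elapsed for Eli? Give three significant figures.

τ = 25.2 years

β = 0.577; γ = 1/√(1 − 0.577²) = 1/√0.6671 = 1.224
Eli's clock measures proper time along the trip: τ = Δt/γ = 30.8/1.224 years.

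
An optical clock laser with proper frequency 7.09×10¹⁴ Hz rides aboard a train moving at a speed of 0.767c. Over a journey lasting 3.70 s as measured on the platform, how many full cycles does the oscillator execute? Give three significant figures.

N = 1.68×10¹⁵

γ = 1/√(1 − 0.767²) = 1/√0.4117 = 1.558
The oscillator's own cycle count is N = f × τ where τ is the proper time on the train. τ = Δt/γ = 3.70/1.558 = 2.374 s = 2.374×10⁰ s.
N = 7.09×10¹⁴ × 2.374×10⁰ = 1.683×10¹⁵.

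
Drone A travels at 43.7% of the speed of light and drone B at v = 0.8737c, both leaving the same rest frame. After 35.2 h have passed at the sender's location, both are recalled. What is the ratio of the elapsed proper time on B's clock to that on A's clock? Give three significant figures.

A: β = 0.437; γ = 1/√(1 − 0.437²) = 1/√0.8090 = 1.112. B: γ = 1/√(1 − 0.8737²) = 1/√0.2366 = 2.056.
τ_A/τ_B = γ_B/γ_A = 2.056/1.112 = 1.849, so τ_B/τ_A = 0.5408.

τ_B/τ_A = 0.541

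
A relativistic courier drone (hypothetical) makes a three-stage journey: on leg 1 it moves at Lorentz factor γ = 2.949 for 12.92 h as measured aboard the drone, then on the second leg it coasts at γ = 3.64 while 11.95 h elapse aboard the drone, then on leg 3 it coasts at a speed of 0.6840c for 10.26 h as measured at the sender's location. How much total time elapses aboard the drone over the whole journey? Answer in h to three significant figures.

τ = 32.4 h

Leg 1: 12.92 h is already measured aboard the drone.
Leg 2: 11.95 h is already measured aboard the drone.
Leg 3: γ = 1/√(1 − 0.6840²) = 1/√0.5321 = 1.371; τ_3 = 10.26/1.371 = 7.484 h.
Total: 12.92 + 11.95 + 7.484 h.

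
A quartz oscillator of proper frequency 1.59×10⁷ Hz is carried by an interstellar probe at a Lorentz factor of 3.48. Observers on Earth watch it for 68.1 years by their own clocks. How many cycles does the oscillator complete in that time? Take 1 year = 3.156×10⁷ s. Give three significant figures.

γ = 3.48
During 68.1 years of lab time, the oscillator's proper time advances by τ = Δt/γ = 68.1/3.480 = 19.57 years = 6.176×10⁸ s.
N = f × τ = 1.59×10⁷ × 6.176×10⁸ = 9.820×10¹⁵.

N = 9.82×10¹⁵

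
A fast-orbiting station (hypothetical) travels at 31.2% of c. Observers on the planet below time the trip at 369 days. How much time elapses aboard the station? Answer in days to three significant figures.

β = 0.312; γ = 1/√(1 − 0.312²) = 1/√0.9027 = 1.053
The interval measured on the planet below is the dilated one; the clock aboard the station measures the proper time τ = Δt/γ = 369/1.053 days.

τ = 351 days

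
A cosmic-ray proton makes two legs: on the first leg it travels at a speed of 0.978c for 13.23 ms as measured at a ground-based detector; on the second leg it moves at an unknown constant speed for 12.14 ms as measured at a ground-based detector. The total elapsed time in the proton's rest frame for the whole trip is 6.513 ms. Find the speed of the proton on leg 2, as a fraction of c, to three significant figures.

β = 0.951

Leg 1: γ = 1/√(1 − 0.978²) = 1/√0.04352 = 4.794; τ_1 = 13.23/4.794 = 2.760 ms.
Leg 2: speed unknown; τ_2 = 12.14/γ_2.
Total proper time: 2.760 + τ_2 = 6.513, so τ_2 = 6.513 − 2.760 = 3.753 ms.
γ_2 = 12.14/3.753 = 3.235; β = √(1 − 1/γ²) = √0.9044.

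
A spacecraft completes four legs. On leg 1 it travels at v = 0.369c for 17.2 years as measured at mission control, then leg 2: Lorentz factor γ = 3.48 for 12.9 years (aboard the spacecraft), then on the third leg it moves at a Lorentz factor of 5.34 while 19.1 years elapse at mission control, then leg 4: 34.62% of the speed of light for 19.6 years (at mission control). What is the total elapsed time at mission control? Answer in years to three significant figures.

Δt = 101 years

Leg 1: 17.2 years is already measured at mission control.
Leg 2: γ = 3.48; Δt_2 = 3.480 × 12.9 = 44.89 years.
Leg 3: 19.1 years is already measured at mission control.
Leg 4: 19.6 years is already measured at mission control.
Total: 17.20 + 44.89 + 19.10 + 19.60 years.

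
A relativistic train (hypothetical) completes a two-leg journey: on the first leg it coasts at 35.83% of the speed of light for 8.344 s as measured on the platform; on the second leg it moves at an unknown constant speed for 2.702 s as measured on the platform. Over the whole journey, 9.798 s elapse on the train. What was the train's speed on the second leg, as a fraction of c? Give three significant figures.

Leg 1: β = 0.3583; γ = 1/√(1 − 0.3583²) = 1/√0.8716 = 1.071; τ_1 = 8.344/1.071 = 7.790 s.
Leg 2: speed unknown; τ_2 = 2.702/γ_2.
Total proper time: 7.790 + τ_2 = 9.798, so τ_2 = 9.798 − 7.790 = 2.008 s.
γ_2 = 2.702/2.008 = 1.346; β = √(1 − 1/γ²) = √0.4477.

β = 0.669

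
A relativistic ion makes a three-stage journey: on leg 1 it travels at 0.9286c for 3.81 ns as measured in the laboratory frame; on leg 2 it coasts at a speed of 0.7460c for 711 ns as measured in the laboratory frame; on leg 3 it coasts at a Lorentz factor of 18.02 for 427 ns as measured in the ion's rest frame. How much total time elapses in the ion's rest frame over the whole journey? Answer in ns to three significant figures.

τ = 902 ns

Leg 1: γ = 1/√(1 − 0.9286²) = 1/√0.1377 = 2.695; τ_1 = 3.81/2.695 = 1.414 ns.
Leg 2: γ = 1/√(1 − 0.7460²) = 1/√0.4435 = 1.502; τ_2 = 711/1.502 = 473.5 ns.
Leg 3: 427 ns is already measured in the ion's rest frame.
Total: 1.414 + 473.5 + 427.0 ns.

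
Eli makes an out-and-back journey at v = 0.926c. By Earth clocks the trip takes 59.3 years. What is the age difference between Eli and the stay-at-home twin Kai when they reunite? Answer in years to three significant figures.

Δt − τ = 36.9 years

γ = 1/√(1 − 0.926²) = 1/√0.1425 = 2.649
Eli's elapsed proper time: τ = 59.3/2.649 = 22.39 years.
Age gap = Δt − τ = 59.3 − 22.39 years.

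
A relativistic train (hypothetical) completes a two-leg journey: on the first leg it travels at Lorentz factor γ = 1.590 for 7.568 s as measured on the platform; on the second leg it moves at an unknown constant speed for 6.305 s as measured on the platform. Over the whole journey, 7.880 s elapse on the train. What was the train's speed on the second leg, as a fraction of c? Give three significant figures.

Leg 1: γ = 1.590; τ_1 = 7.568/1.590 = 4.760 s.
Leg 2: speed unknown; τ_2 = 6.305/γ_2.
Total proper time: 4.760 + τ_2 = 7.880, so τ_2 = 7.880 − 4.760 = 3.120 s.
γ_2 = 6.305/3.120 = 2.021; β = √(1 − 1/γ²) = √0.7551.

β = 0.869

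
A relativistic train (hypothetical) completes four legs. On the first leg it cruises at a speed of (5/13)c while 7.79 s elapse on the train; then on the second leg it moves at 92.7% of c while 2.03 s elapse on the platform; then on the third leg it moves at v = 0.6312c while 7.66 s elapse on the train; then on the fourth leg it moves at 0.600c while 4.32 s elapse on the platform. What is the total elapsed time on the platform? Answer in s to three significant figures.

Δt = 24.7 s

Leg 1: γ = 1/√(1 − (5/13)²) = 13/12 ≈ 1.083; Δt_1 = 1.083 × 7.79 = 8.439 s.
Leg 2: 2.03 s is already measured on the platform.
Leg 3: γ = 1/√(1 − 0.6312²) = 1/√0.6016 = 1.289; Δt_3 = 1.289 × 7.66 = 9.876 s.
Leg 4: 4.32 s is already measured on the platform.
Total: 8.439 + 2.030 + 9.876 + 4.320 s.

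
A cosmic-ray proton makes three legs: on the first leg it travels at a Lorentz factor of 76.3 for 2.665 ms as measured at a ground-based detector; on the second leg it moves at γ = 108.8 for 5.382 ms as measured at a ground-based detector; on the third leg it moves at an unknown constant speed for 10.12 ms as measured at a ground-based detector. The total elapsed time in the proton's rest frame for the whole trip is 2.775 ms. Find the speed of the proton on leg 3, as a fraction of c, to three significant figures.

β = 0.964

Leg 1: γ = 76.3; τ_1 = 2.665/76.30 = 0.03493 ms.
Leg 2: γ = 108.8; τ_2 = 5.382/108.8 = 0.04947 ms.
Leg 3: speed unknown; τ_3 = 10.12/γ_3.
Total proper time: 0.03493 + 0.04947 + τ_3 = 2.775, so τ_3 = 2.775 − 0.08439 = 2.691 ms.
γ_3 = 10.12/2.691 = 3.761; β = √(1 − 1/γ²) = √0.9293.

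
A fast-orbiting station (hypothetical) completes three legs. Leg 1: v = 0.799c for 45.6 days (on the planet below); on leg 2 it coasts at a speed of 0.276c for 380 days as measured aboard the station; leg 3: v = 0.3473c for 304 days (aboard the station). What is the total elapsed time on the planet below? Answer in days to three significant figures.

Δt = 765 days

Leg 1: 45.6 days is already measured on the planet below.
Leg 2: γ = 1/√(1 − 0.276²) = 1/√0.9238 = 1.040; Δt_2 = 1.040 × 380 = 395.4 days.
Leg 3: γ = 1/√(1 − 0.3473²) = 1/√0.8794 = 1.066; Δt_3 = 1.066 × 304 = 324.2 days.
Total: 45.60 + 395.4 + 324.2 days.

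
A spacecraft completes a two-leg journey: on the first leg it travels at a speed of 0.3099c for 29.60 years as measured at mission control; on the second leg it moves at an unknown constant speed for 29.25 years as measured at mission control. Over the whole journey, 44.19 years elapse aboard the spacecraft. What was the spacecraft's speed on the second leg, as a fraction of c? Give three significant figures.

β = 0.836

Leg 1: γ = 1/√(1 − 0.3099²) = 1/√0.9040 = 1.052; τ_1 = 29.60/1.052 = 28.14 years.
Leg 2: speed unknown; τ_2 = 29.25/γ_2.
Total proper time: 28.14 + τ_2 = 44.19, so τ_2 = 44.19 − 28.14 = 16.05 years.
γ_2 = 29.25/16.05 = 1.823; β = √(1 − 1/γ²) = √0.6990.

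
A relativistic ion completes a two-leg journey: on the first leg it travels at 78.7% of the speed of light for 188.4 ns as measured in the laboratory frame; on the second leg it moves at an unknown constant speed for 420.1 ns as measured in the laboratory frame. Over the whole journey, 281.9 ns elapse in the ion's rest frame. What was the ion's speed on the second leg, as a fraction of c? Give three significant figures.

β = 0.919

Leg 1: β = 0.787; γ = 1/√(1 − 0.787²) = 1/√0.3806 = 1.621; τ_1 = 188.4/1.621 = 116.2 ns.
Leg 2: speed unknown; τ_2 = 420.1/γ_2.
Total proper time: 116.2 + τ_2 = 281.9, so τ_2 = 281.9 − 116.2 = 165.7 ns.
γ_2 = 420.1/165.7 = 2.536; β = √(1 − 1/γ²) = √0.8445.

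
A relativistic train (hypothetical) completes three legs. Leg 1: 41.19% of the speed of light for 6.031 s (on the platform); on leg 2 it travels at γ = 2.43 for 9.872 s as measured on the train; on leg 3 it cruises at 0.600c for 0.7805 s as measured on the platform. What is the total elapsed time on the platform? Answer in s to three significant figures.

Leg 1: 6.031 s is already measured on the platform.
Leg 2: γ = 2.43; Δt_2 = 2.430 × 9.872 = 23.99 s.
Leg 3: 0.7805 s is already measured on the platform.
Total: 6.031 + 23.99 + 0.7805 s.

Δt = 30.8 s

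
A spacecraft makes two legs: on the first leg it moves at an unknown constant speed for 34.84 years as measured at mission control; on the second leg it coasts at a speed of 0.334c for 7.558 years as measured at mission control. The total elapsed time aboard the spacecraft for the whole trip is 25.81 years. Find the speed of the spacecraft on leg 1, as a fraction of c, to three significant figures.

Leg 1: speed unknown; τ_1 = 34.84/γ_1.
Leg 2: γ = 1/√(1 − 0.334²) = 1/√0.8884 = 1.061; τ_2 = 7.558/1.061 = 7.124 years.
Total proper time: τ_1 + 7.124 = 25.81, so τ_1 = 25.81 − 7.124 = 18.69 years.
γ_1 = 34.84/18.69 = 1.864; β = √(1 − 1/γ²) = √0.7123.

β = 0.844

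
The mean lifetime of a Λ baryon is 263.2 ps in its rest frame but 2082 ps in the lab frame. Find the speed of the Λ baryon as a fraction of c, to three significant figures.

β = 0.992

γ = Δt/τ₀ = 2082/263.2 = 7.910
β = √(1 − 1/γ²) = √(1 − 0.01598) = √0.9840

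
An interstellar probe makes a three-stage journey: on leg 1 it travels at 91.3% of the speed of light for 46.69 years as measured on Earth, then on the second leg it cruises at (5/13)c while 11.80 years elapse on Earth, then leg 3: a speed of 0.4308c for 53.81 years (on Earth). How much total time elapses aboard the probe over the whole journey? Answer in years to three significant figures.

τ = 78.5 years

Leg 1: β = 0.913; γ = 1/√(1 − 0.913²) = 1/√0.1664 = 2.451; τ_1 = 46.69/2.451 = 19.05 years.
Leg 2: γ = 1/√(1 − (5/13)²) = 13/12 ≈ 1.083; τ_2 = 11.80/1.083 = 10.89 years.
Leg 3: γ = 1/√(1 − 0.4308²) = 1/√0.8144 = 1.108; τ_3 = 53.81/1.108 = 48.56 years.
Total: 19.05 + 10.89 + 48.56 years.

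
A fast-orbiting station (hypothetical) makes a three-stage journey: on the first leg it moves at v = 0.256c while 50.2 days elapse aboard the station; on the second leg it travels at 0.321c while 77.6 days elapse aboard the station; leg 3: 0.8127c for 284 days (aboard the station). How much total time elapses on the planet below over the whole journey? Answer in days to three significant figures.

Leg 1: γ = 1/√(1 − 0.256²) = 1/√0.9345 = 1.034; Δt_1 = 1.034 × 50.2 = 51.93 days.
Leg 2: γ = 1/√(1 − 0.321²) = 1/√0.8970 = 1.056; Δt_2 = 1.056 × 77.6 = 81.94 days.
Leg 3: γ = 1/√(1 − 0.8127²) = 1/√0.3395 = 1.716; Δt_3 = 1.716 × 284 = 487.4 days.
Total: 51.93 + 81.94 + 487.4 days.

Δt = 621 days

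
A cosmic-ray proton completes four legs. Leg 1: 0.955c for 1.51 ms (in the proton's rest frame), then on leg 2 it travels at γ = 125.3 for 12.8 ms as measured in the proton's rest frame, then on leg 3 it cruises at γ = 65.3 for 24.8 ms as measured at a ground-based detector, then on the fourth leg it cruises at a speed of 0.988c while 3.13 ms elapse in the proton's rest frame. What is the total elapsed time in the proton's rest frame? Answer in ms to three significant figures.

τ = 17.8 ms

Leg 1: 1.51 ms is already measured in the proton's rest frame.
Leg 2: 12.8 ms is already measured in the proton's rest frame.
Leg 3: γ = 65.3; τ_3 = 24.8/65.30 = 0.3798 ms.
Leg 4: 3.13 ms is already measured in the proton's rest frame.
Total: 1.510 + 12.80 + 0.3798 + 3.130 ms.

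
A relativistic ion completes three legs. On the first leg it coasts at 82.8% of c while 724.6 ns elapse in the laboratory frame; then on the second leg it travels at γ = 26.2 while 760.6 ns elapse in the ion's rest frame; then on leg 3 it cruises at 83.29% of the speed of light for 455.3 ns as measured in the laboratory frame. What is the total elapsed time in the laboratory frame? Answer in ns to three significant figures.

Δt = 2.11×10⁴ ns

Leg 1: 724.6 ns is already measured in the laboratory frame.
Leg 2: γ = 26.2; Δt_2 = 26.20 × 760.6 = 1.993×10⁴ ns.
Leg 3: 455.3 ns is already measured in the laboratory frame.
Total: 724.6 + 1.993×10⁴ + 455.3 ns.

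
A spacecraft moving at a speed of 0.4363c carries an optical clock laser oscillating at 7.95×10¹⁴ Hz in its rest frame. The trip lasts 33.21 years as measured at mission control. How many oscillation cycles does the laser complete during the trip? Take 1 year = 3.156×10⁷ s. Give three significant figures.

γ = 1/√(1 − 0.4363²) = 1/√0.8096 = 1.111
The oscillator's own cycle count is N = f × τ where τ is the proper time aboard the spacecraft. τ = Δt/γ = 33.21/1.111 = 29.88 years = 9.431×10⁸ s.
N = 7.95×10¹⁴ × 9.431×10⁸ = 7.498×10²³.

N = 7.50×10²³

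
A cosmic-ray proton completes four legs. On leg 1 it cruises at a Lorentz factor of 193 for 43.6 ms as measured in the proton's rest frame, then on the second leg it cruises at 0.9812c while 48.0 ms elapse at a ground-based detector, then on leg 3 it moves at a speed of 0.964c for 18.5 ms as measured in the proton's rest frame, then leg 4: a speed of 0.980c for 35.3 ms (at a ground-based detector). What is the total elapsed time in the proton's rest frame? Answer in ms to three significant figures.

τ = 78.4 ms

Leg 1: 43.6 ms is already measured in the proton's rest frame.
Leg 2: γ = 1/√(1 − 0.9812²) = 1/√0.03725 = 5.182; τ_2 = 48.0/5.182 = 9.264 ms.
Leg 3: 18.5 ms is already measured in the proton's rest frame.
Leg 4: γ = 1/√(1 − 0.980²) = 1/√0.03960 = 5.025; τ_4 = 35.3/5.025 = 7.025 ms.
Total: 43.60 + 9.264 + 18.50 + 7.025 ms.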